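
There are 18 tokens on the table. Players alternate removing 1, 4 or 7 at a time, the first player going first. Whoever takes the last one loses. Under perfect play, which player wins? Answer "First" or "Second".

First

Compute winning (W) and losing (L) positions by backward induction:
i:   0  1  2  3  4  5  6  7  8  9 10 11 12 13 14 15 16 17 18
     W  L  W  L  W  W  L  W  W  L  W  L  W  W  L  W  W  L  W
Position 18 is W, so the first player wins.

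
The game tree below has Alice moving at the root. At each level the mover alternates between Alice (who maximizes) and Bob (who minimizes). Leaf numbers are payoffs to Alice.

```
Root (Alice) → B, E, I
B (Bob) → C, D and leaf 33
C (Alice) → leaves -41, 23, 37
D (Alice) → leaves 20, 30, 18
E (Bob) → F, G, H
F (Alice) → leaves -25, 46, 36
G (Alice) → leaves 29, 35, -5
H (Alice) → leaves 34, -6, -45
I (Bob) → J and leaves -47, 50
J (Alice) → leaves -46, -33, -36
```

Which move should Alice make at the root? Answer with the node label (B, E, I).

E

C (Alice): max(-41, 23, 37) = 37
D (Alice): max(20, 30, 18) = 30
B (Bob): min(37, 30, 33) = 30
F (Alice): max(-25, 46, 36) = 46
G (Alice): max(29, 35, -5) = 35
H (Alice): max(34, -6, -45) = 34
E (Bob): min(46, 35, 34) = 34
J (Alice): max(-46, -33, -36) = -33
I (Bob): min(-33, -47, 50) = -47
Root (Alice): max(30, 34, -47) = 34
Alice picks the child with the highest value: E (value 34).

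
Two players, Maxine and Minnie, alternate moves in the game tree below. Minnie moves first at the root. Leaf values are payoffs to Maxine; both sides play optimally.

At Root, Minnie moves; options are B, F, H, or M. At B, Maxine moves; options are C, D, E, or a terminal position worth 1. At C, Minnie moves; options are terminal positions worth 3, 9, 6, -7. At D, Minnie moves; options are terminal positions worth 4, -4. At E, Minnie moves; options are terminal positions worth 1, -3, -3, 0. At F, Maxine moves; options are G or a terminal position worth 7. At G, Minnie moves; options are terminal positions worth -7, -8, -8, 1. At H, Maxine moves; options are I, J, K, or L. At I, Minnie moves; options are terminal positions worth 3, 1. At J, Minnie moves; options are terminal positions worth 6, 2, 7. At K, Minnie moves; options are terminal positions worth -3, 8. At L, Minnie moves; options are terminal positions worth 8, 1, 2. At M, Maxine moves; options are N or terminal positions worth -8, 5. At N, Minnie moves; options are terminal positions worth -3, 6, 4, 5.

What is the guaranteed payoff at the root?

1

C (Minnie): min(3, 9, 6, -7) = -7
D (Minnie): min(4, -4) = -4
E (Minnie): min(1, -3, -3, 0) = -3
B (Maxine): max(-7, -4, -3, 1) = 1
G (Minnie): min(-7, -8, -8, 1) = -8
F (Maxine): max(-8, 7) = 7
I (Minnie): min(3, 1) = 1
J (Minnie): min(6, 2, 7) = 2
K (Minnie): min(-3, 8) = -3
L (Minnie): min(8, 1, 2) = 1
H (Maxine): max(1, 2, -3, 1) = 2
N (Minnie): min(-3, 6, 4, 5) = -3
M (Maxine): max(-3, -8, 5) = 5
Root (Minnie): min(1, 7, 2, 5) = 1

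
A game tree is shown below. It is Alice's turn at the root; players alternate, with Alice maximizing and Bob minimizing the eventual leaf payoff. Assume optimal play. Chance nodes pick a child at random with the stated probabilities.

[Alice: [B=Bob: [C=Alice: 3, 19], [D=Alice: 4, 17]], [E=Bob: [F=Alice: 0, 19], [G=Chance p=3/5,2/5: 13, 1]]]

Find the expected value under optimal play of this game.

17

C (Alice): max(3, 19) = 19
D (Alice): max(4, 17) = 17
B (Bob): min(19, 17) = 17
F (Alice): max(0, 19) = 19
G (Chance): 3/5·13 + 2/5·1 = 8.2
E (Bob): min(19, 8.2) = 8.2
Root (Alice): max(17, 8.2) = 17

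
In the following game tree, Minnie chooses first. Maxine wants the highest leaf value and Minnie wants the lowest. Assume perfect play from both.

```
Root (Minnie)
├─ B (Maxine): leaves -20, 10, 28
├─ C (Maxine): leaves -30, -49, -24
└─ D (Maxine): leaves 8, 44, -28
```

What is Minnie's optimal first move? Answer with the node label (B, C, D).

C

B (Maxine): max(-20, 10, 28) = 28
C (Maxine): max(-30, -49, -24) = -24
D (Maxine): max(8, 44, -28) = 44
Root (Minnie): min(28, -24, 44) = -24
Minnie picks the child with the lowest value: C (value -24).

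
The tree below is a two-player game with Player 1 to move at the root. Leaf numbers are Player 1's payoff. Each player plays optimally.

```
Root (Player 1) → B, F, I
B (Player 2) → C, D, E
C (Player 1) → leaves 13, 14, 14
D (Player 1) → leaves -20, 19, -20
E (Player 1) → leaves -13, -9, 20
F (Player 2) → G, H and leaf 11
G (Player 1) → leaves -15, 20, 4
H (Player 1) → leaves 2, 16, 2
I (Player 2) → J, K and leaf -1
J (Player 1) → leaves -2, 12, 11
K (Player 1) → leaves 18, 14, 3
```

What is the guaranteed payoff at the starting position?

C (Player 1): max(13, 14, 14) = 14
D (Player 1): max(-20, 19, -20) = 19
E (Player 1): max(-13, -9, 20) = 20
B (Player 2): min(14, 19, 20) = 14
G (Player 1): max(-15, 20, 4) = 20
H (Player 1): max(2, 16, 2) = 16
F (Player 2): min(20, 16, 11) = 11
J (Player 1): max(-2, 12, 11) = 12
K (Player 1): max(18, 14, 3) = 18
I (Player 2): min(12, 18, -1) = -1
Root (Player 1): max(14, 11, -1) = 14

14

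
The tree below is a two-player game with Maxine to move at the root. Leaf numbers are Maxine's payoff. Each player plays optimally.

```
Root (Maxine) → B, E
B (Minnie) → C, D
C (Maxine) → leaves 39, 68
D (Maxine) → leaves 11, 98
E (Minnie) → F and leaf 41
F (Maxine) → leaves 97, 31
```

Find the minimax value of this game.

68

C (Maxine): max(39, 68) = 68
D (Maxine): max(11, 98) = 98
B (Minnie): min(68, 98) = 68
F (Maxine): max(97, 31) = 97
E (Minnie): min(97, 41) = 41
Root (Maxine): max(68, 41) = 68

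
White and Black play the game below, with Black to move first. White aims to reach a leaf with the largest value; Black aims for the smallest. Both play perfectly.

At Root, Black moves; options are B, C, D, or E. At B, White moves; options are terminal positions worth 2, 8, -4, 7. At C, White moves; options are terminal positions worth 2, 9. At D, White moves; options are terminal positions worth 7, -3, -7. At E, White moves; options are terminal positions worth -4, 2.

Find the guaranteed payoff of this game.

B (White): max(2, 8, -4, 7) = 8
C (White): max(2, 9) = 9
D (White): max(7, -3, -7) = 7
E (White): max(-4, 2) = 2
Root (Black): min(8, 9, 7, 2) = 2

2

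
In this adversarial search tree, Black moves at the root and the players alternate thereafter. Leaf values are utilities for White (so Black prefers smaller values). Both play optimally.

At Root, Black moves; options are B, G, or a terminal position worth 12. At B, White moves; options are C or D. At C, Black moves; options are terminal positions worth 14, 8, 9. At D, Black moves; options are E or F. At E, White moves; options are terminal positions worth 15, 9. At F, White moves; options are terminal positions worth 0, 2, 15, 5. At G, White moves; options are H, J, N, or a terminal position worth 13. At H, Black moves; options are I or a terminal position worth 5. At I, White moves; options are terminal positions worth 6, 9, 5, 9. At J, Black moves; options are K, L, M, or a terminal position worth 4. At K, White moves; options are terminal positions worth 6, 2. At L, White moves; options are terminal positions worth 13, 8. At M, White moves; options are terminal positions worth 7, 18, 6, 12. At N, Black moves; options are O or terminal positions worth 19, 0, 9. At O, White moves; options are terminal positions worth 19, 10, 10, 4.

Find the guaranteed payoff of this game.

12

C (Black): min(14, 8, 9) = 8
E (White): max(15, 9) = 15
F (White): max(0, 2, 15, 5) = 15
D (Black): min(15, 15) = 15
B (White): max(8, 15) = 15
I (White): max(6, 9, 5, 9) = 9
H (Black): min(9, 5) = 5
K (White): max(6, 2) = 6
L (White): max(13, 8) = 13
M (White): max(7, 18, 6, 12) = 18
J (Black): min(6, 13, 18, 4) = 4
O (White): max(19, 10, 10, 4) = 19
N (Black): min(19, 19, 0, 9) = 0
G (White): max(5, 4, 0, 13) = 13
Root (Black): min(15, 13, 12) = 12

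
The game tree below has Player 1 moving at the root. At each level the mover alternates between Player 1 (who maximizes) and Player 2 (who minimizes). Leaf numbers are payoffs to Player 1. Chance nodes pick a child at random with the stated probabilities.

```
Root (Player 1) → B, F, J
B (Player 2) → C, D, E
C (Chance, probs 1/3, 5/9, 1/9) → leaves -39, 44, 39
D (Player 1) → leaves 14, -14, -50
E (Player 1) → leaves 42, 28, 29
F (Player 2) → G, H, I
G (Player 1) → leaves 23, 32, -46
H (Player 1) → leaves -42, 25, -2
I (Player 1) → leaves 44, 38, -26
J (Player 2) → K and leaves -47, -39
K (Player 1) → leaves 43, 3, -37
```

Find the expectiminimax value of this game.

C (Chance): 1/3·-39 + 5/9·44 + 1/9·39 = 15.78
D (Player 1): max(14, -14, -50) = 14
E (Player 1): max(42, 28, 29) = 42
B (Player 2): min(15.78, 14, 42) = 14
G (Player 1): max(23, 32, -46) = 32
H (Player 1): max(-42, 25, -2) = 25
I (Player 1): max(44, 38, -26) = 44
F (Player 2): min(32, 25, 44) = 25
K (Player 1): max(43, 3, -37) = 43
J (Player 2): min(43, -47, -39) = -47
Root (Player 1): max(14, 25, -47) = 25

25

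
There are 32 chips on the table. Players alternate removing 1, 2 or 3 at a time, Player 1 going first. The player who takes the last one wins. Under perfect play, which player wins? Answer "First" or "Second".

W/L table (W = player to move can force a win):
i:   0  1  2  3  4  5  6  7  8  9 10 11 12 13 14 15 16 17 18 19 20 21 22 23 24 25 26 27 28 29 30 31 32
     L  W  W  W  L  W  W  W  L  W  W  W  L  W  W  W  L  W  W  W  L  W  W  W  L  W  W  W  L  W  W  W  L
Position 32 is L, so the second player wins.

Second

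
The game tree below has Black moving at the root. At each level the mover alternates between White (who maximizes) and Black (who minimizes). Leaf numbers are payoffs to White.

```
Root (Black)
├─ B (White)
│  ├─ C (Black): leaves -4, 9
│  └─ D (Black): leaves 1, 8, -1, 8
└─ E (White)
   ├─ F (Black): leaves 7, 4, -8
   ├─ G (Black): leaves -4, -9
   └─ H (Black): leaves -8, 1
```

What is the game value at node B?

-1

C: min(-4, 9) = -4
D: min(1, 8, -1, 8) = -1
B: max(-4, -1) = -1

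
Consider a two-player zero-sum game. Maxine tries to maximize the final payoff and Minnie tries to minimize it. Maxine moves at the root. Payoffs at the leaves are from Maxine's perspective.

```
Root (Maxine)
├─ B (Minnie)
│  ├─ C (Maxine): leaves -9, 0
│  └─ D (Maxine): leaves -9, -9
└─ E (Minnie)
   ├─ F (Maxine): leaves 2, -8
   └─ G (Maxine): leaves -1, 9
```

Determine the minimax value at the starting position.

2

C (Maxine): max(-9, 0) = 0
D (Maxine): max(-9, -9) = -9
B (Minnie): min(0, -9) = -9
F (Maxine): max(2, -8) = 2
G (Maxine): max(-1, 9) = 9
E (Minnie): min(2, 9) = 2
Root (Maxine): max(-9, 2) = 2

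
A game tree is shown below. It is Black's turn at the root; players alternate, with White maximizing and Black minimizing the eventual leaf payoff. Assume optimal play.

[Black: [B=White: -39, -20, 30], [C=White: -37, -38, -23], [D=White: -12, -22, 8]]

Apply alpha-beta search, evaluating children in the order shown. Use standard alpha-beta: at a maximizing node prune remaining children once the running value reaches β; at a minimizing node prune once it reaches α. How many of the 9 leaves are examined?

7

B [α=-∞,β=+∞]: v=30
C [α=-∞,β=30]: v=-23
D [α=-∞,β=-23]: v=-12 after child 1 ≥ β → β-cutoff, skip 2
Root [α=-∞,β=+∞]: v=-23
Leaves evaluated: 7 of 9.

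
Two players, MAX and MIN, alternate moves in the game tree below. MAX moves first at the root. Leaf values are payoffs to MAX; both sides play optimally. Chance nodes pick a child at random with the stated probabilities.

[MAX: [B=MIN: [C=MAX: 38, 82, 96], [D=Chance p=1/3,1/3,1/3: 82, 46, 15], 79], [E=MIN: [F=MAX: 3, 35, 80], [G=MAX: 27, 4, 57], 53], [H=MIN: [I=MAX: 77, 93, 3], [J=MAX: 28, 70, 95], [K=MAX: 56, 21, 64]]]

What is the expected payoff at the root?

C (MAX): max(38, 82, 96) = 96
D (Chance): 1/3·82 + 1/3·46 + 1/3·15 = 47.67
B (MIN): min(96, 47.67, 79) = 47.67
F (MAX): max(3, 35, 80) = 80
G (MAX): max(27, 4, 57) = 57
E (MIN): min(80, 57, 53) = 53
I (MAX): max(77, 93, 3) = 93
J (MAX): max(28, 70, 95) = 95
K (MAX): max(56, 21, 64) = 64
H (MIN): min(93, 95, 64) = 64
Root (MAX): max(47.67, 53, 64) = 64

64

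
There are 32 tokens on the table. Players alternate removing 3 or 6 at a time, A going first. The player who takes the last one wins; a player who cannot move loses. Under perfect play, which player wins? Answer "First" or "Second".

First

i:   0  1  2  3  4  5  6  7  8  9 10 11 12 13 14 15 16 17 18 19 20 21 22 23 24 25 26 27 28 29 30 31 32
     L  L  L  W  W  W  W  W  W  L  L  L  W  W  W  W  W  W  L  L  L  W  W  W  W  W  W  L  L  L  W  W  W
Position 32 is W, so the first player wins.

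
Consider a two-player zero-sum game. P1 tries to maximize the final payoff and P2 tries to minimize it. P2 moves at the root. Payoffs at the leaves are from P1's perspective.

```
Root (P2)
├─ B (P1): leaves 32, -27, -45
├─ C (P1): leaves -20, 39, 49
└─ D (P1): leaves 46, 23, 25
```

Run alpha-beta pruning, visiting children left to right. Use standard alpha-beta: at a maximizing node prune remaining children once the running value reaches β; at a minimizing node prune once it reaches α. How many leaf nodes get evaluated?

B [α=-∞,β=+∞]: v=32
C [α=-∞,β=32]: v=39 after child 2 ≥ β → β-cutoff, skip 1
D [α=-∞,β=32]: v=46 after child 1 ≥ β → β-cutoff, skip 2
Root [α=-∞,β=+∞]: v=32
Leaves evaluated: 6 of 9.

6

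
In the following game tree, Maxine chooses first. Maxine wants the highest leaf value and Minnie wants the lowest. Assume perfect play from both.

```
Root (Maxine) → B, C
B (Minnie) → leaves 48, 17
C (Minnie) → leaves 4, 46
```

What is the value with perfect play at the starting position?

B (Minnie): min(48, 17) = 17
C (Minnie): min(4, 46) = 4
Root (Maxine): max(17, 4) = 17

17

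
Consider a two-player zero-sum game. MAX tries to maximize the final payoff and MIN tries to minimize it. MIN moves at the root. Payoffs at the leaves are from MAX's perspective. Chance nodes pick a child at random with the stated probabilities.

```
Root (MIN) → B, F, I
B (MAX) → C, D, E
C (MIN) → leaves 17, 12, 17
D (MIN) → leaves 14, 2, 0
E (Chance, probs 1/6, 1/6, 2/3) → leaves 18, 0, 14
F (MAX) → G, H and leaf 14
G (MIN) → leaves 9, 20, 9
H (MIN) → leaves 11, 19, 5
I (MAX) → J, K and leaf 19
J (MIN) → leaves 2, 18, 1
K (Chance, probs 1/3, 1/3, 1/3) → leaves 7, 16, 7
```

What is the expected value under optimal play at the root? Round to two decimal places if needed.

12.33

C (MIN): min(17, 12, 17) = 12
D (MIN): min(14, 2, 0) = 0
E (Chance): 1/6·18 + 1/6·0 + 2/3·14 = 12.33
B (MAX): max(12, 0, 12.33) = 12.33
G (MIN): min(9, 20, 9) = 9
H (MIN): min(11, 19, 5) = 5
F (MAX): max(9, 5, 14) = 14
J (MIN): min(2, 18, 1) = 1
K (Chance): 1/3·7 + 1/3·16 + 1/3·7 = 10
I (MAX): max(1, 10, 19) = 19
Root (MIN): min(12.33, 14, 19) = 12.33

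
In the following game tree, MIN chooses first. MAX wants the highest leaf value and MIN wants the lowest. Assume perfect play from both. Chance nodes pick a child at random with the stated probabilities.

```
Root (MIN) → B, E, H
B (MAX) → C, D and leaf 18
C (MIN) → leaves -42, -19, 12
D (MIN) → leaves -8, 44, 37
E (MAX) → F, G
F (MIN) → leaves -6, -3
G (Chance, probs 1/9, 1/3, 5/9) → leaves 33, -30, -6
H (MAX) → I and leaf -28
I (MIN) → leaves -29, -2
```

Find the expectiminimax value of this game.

C (MIN): min(-42, -19, 12) = -42
D (MIN): min(-8, 44, 37) = -8
B (MAX): max(-42, -8, 18) = 18
F (MIN): min(-6, -3) = -6
G (Chance): 1/9·33 + 1/3·-30 + 5/9·-6 = -9.67
E (MAX): max(-6, -9.67) = -6
I (MIN): min(-29, -2) = -29
H (MAX): max(-29, -28) = -28
Root (MIN): min(18, -6, -28) = -28

-28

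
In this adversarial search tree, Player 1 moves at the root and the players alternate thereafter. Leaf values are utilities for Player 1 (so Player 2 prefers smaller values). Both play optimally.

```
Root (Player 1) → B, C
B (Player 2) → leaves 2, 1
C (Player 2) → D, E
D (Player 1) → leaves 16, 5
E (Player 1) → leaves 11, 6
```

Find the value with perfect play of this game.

11

B (Player 2): min(2, 1) = 1
D (Player 1): max(16, 5) = 16
E (Player 1): max(11, 6) = 11
C (Player 2): min(16, 11) = 11
Root (Player 1): max(1, 11) = 11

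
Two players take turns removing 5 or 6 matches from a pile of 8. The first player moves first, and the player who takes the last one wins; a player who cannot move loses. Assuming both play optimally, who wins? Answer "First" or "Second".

Mark each pile size as W (mover wins) or L (mover loses):
i:   0  1  2  3  4  5  6  7  8
     L  L  L  L  L  W  W  W  W
Position 8 is W, so the first player wins.

First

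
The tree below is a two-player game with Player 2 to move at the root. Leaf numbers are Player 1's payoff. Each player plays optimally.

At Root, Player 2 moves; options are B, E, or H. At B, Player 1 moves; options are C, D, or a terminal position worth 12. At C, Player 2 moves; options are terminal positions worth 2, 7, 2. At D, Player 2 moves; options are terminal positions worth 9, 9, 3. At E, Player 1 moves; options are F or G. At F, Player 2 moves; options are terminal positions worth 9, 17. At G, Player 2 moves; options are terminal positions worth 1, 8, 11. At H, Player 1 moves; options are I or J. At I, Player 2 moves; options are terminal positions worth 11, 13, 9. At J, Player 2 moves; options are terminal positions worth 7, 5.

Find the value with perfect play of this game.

9

C (Player 2): min(2, 7, 2) = 2
D (Player 2): min(9, 9, 3) = 3
B (Player 1): max(2, 3, 12) = 12
F (Player 2): min(9, 17) = 9
G (Player 2): min(1, 8, 11) = 1
E (Player 1): max(9, 1) = 9
I (Player 2): min(11, 13, 9) = 9
J (Player 2): min(7, 5) = 5
H (Player 1): max(9, 5) = 9
Root (Player 2): min(12, 9, 9) = 9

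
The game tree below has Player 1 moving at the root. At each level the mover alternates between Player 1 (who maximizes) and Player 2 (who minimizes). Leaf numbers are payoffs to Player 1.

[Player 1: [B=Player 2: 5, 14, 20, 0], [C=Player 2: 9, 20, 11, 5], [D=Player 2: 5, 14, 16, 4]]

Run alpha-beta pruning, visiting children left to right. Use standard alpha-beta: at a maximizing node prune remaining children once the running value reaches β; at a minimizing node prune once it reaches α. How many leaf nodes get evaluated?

9

B [α=-∞,β=+∞]: v=0
C [α=0,β=+∞]: v=5
D [α=5,β=+∞]: v=5 after child 1 ≤ α → α-cutoff, skip 3
Root [α=-∞,β=+∞]: v=5
Leaves evaluated: 9 of 12.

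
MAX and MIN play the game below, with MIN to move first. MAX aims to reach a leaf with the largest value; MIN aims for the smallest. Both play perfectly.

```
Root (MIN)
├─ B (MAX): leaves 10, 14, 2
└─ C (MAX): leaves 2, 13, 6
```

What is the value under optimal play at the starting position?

B (MAX): max(10, 14, 2) = 14
C (MAX): max(2, 13, 6) = 13
Root (MIN): min(14, 13) = 13

13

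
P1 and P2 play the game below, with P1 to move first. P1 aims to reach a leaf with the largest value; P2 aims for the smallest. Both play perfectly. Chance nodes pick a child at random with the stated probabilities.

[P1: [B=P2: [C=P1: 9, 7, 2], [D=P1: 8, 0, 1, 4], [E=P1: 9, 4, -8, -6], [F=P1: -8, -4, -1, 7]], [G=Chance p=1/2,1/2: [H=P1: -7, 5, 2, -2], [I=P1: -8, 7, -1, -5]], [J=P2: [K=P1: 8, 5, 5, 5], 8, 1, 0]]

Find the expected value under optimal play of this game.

C (P1): max(9, 7, 2) = 9
D (P1): max(8, 0, 1, 4) = 8
E (P1): max(9, 4, -8, -6) = 9
F (P1): max(-8, -4, -1, 7) = 7
B (P2): min(9, 8, 9, 7) = 7
H (P1): max(-7, 5, 2, -2) = 5
I (P1): max(-8, 7, -1, -5) = 7
G (Chance): 1/2·5 + 1/2·7 = 6
K (P1): max(8, 5, 5, 5) = 8
J (P2): min(8, 8, 1, 0) = 0
Root (P1): max(7, 6, 0) = 7

7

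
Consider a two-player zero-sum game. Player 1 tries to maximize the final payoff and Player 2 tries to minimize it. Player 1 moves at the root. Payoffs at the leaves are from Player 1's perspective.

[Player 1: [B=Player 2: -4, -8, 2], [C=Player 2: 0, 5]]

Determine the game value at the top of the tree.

0

B (Player 2): min(-4, -8, 2) = -8
C (Player 2): min(0, 5) = 0
Root (Player 1): max(-8, 0) = 0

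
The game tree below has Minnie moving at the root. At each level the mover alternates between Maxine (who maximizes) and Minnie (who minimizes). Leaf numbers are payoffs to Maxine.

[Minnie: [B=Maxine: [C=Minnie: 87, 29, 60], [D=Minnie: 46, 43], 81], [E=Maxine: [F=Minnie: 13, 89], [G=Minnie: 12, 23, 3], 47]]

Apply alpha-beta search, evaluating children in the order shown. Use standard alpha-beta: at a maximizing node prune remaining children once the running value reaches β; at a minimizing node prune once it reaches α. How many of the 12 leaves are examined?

10

C [α=-∞,β=+∞]: v=29
D [α=29,β=+∞]: v=43
B [α=-∞,β=+∞]: v=81
F [α=-∞,β=81]: v=13
G [α=13,β=81]: v=12 after child 1 ≤ α → α-cutoff, skip 2
E [α=-∞,β=81]: v=47
Root [α=-∞,β=+∞]: v=47
Leaves evaluated: 10 of 12.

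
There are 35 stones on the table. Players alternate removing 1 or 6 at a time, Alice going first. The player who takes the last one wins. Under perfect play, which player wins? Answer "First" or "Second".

Second

Mark each pile size as W (mover wins) or L (mover loses):
i:   0  1  2  3  4  5  6  7  8  9 10 11 12 13 14 15 16 17 18 19 20 21 22 23 24 25 26 27 28 29 30 31 32 33 34 35
     L  W  L  W  L  W  W  L  W  L  W  L  W  W  L  W  L  W  L  W  W  L  W  L  W  L  W  W  L  W  L  W  L  W  W  L
Position 35 is L, so the second player wins.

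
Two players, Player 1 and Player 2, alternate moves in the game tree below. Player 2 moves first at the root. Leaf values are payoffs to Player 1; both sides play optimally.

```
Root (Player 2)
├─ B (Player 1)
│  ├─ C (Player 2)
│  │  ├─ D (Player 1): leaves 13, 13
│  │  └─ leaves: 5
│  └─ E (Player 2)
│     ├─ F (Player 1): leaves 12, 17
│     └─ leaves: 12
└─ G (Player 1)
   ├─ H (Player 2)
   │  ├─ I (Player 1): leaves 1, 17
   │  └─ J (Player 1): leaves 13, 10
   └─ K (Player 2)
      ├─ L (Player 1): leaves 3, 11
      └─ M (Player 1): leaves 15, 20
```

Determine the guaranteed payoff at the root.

12

D (Player 1): max(13, 13) = 13
C (Player 2): min(13, 5) = 5
F (Player 1): max(12, 17) = 17
E (Player 2): min(17, 12) = 12
B (Player 1): max(5, 12) = 12
I (Player 1): max(1, 17) = 17
J (Player 1): max(13, 10) = 13
H (Player 2): min(17, 13) = 13
L (Player 1): max(3, 11) = 11
M (Player 1): max(15, 20) = 20
K (Player 2): min(11, 20) = 11
G (Player 1): max(13, 11) = 13
Root (Player 2): min(12, 13) = 12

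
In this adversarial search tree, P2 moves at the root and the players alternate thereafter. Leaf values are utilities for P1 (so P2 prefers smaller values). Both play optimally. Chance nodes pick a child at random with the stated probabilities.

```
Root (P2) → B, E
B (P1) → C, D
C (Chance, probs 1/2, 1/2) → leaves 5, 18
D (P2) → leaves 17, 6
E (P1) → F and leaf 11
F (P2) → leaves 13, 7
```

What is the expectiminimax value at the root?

11

C (Chance): 1/2·5 + 1/2·18 = 11.5
D (P2): min(17, 6) = 6
B (P1): max(11.5, 6) = 11.5
F (P2): min(13, 7) = 7
E (P1): max(7, 11) = 11
Root (P2): min(11.5, 11) = 11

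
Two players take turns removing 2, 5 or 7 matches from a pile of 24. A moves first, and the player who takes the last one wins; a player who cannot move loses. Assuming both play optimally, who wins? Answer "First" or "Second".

First

W/L table (W = player to move can force a win):
i:   0  1  2  3  4  5  6  7  8  9 10 11 12 13 14 15 16 17 18 19 20 21 22 23 24
     L  L  W  W  L  W  W  W  W  W  L  W  W  L  L  W  W  W  W  W  W  W  L  L  W
Position 24 is W, so the first player wins.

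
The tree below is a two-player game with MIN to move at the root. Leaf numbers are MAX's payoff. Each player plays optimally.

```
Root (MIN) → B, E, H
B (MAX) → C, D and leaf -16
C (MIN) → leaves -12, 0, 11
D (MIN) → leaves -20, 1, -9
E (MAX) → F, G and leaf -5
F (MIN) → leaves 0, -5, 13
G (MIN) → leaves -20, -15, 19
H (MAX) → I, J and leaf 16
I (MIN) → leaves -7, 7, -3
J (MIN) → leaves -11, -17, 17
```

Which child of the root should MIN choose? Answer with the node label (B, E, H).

C (MIN): min(-12, 0, 11) = -12
D (MIN): min(-20, 1, -9) = -20
B (MAX): max(-12, -20, -16) = -12
F (MIN): min(0, -5, 13) = -5
G (MIN): min(-20, -15, 19) = -20
E (MAX): max(-5, -20, -5) = -5
I (MIN): min(-7, 7, -3) = -7
J (MIN): min(-11, -17, 17) = -17
H (MAX): max(-7, -17, 16) = 16
Root (MIN): min(-12, -5, 16) = -12
MIN picks the child with the lowest value: B (value -12).

B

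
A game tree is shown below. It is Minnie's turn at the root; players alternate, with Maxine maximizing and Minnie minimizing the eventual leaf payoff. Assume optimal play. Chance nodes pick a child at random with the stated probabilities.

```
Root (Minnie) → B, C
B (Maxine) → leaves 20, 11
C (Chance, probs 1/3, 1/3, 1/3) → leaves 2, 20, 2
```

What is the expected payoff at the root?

8

B (Maxine): max(20, 11) = 20
C (Chance): 1/3·2 + 1/3·20 + 1/3·2 = 8
Root (Minnie): min(20, 8) = 8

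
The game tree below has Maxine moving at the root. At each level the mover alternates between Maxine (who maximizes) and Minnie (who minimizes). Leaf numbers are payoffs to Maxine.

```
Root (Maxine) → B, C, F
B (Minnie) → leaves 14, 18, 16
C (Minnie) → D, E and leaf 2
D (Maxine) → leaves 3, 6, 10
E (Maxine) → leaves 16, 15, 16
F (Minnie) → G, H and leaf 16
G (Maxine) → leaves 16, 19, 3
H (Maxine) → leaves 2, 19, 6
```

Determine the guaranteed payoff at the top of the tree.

16

B (Minnie): min(14, 18, 16) = 14
D (Maxine): max(3, 6, 10) = 10
E (Maxine): max(16, 15, 16) = 16
C (Minnie): min(10, 16, 2) = 2
G (Maxine): max(16, 19, 3) = 19
H (Maxine): max(2, 19, 6) = 19
F (Minnie): min(19, 19, 16) = 16
Root (Maxine): max(14, 2, 16) = 16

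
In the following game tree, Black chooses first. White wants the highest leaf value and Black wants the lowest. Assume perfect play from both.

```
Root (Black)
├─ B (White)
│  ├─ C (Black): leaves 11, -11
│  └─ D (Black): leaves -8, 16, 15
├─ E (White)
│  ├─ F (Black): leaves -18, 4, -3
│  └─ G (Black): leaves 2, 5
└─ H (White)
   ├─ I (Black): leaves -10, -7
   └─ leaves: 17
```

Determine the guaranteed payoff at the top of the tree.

-8

C (Black): min(11, -11) = -11
D (Black): min(-8, 16, 15) = -8
B (White): max(-11, -8) = -8
F (Black): min(-18, 4, -3) = -18
G (Black): min(2, 5) = 2
E (White): max(-18, 2) = 2
I (Black): min(-10, -7) = -10
H (White): max(-10, 17) = 17
Root (Black): min(-8, 2, 17) = -8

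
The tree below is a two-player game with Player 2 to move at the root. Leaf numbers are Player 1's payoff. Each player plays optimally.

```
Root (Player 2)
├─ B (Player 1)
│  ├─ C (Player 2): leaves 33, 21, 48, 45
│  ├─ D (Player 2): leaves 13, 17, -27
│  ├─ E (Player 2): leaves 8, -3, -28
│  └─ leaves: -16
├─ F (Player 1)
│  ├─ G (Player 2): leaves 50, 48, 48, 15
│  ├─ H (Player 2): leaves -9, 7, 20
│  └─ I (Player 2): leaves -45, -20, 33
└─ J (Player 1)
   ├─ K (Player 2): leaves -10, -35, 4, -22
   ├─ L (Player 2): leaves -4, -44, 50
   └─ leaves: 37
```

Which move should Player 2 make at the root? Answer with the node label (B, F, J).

F

C (Player 2): min(33, 21, 48, 45) = 21
D (Player 2): min(13, 17, -27) = -27
E (Player 2): min(8, -3, -28) = -28
B (Player 1): max(21, -27, -28, -16) = 21
G (Player 2): min(50, 48, 48, 15) = 15
H (Player 2): min(-9, 7, 20) = -9
I (Player 2): min(-45, -20, 33) = -45
F (Player 1): max(15, -9, -45) = 15
K (Player 2): min(-10, -35, 4, -22) = -35
L (Player 2): min(-4, -44, 50) = -44
J (Player 1): max(-35, -44, 37) = 37
Root (Player 2): min(21, 15, 37) = 15
Player 2 picks the child with the lowest value: F (value 15).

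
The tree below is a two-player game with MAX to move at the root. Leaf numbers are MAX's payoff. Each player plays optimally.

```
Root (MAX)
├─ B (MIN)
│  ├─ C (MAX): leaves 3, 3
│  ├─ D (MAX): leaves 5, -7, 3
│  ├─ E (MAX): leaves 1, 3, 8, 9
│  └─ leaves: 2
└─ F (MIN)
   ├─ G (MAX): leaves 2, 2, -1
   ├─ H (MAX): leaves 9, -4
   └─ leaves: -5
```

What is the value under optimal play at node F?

G: max(2, 2, -1) = 2
H: max(9, -4) = 9
F: min(2, 9, -5) = -5

-5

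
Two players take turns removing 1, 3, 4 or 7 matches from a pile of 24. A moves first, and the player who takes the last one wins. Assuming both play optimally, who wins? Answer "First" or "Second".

Second

i:   0  1  2  3  4  5  6  7  8  9 10 11 12 13 14 15 16 17 18 19 20 21 22 23 24
     L  W  L  W  W  W  W  W  L  W  L  W  W  W  W  W  L  W  L  W  W  W  W  W  L
Position 24 is L, so the second player wins.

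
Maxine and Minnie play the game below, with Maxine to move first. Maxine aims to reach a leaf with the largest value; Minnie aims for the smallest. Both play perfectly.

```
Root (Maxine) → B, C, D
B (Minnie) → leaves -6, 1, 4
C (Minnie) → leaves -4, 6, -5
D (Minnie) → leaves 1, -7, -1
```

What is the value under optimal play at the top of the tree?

-5

B (Minnie): min(-6, 1, 4) = -6
C (Minnie): min(-4, 6, -5) = -5
D (Minnie): min(1, -7, -1) = -7
Root (Maxine): max(-6, -5, -7) = -5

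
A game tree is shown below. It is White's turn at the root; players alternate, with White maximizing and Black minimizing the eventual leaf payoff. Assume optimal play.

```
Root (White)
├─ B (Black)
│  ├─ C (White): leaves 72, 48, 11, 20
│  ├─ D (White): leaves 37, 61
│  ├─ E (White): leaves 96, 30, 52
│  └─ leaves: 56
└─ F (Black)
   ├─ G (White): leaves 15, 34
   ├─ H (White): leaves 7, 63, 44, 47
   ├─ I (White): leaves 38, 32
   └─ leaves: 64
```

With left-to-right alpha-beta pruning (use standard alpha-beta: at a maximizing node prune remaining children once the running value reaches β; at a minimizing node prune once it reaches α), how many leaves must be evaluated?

C [α=-∞,β=+∞]: v=72
D [α=-∞,β=72]: v=61
E [α=-∞,β=61]: v=96 after child 1 ≥ β → β-cutoff, skip 2
B [α=-∞,β=+∞]: v=56
G [α=56,β=+∞]: v=34
F [α=56,β=+∞]: v=34 after child 1 ≤ α → α-cutoff, skip 3
Root [α=-∞,β=+∞]: v=56
Leaves evaluated: 10 of 19.

10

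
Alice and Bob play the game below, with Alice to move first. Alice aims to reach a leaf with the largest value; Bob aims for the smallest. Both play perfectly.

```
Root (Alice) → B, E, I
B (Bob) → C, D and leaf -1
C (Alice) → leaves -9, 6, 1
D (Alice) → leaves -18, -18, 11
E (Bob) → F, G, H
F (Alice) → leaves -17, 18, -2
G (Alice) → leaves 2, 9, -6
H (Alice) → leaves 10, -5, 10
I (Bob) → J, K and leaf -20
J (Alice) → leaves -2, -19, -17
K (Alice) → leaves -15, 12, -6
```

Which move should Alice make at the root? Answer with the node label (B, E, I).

C (Alice): max(-9, 6, 1) = 6
D (Alice): max(-18, -18, 11) = 11
B (Bob): min(6, 11, -1) = -1
F (Alice): max(-17, 18, -2) = 18
G (Alice): max(2, 9, -6) = 9
H (Alice): max(10, -5, 10) = 10
E (Bob): min(18, 9, 10) = 9
J (Alice): max(-2, -19, -17) = -2
K (Alice): max(-15, 12, -6) = 12
I (Bob): min(-2, 12, -20) = -20
Root (Alice): max(-1, 9, -20) = 9
Alice picks the child with the highest value: E (value 9).

E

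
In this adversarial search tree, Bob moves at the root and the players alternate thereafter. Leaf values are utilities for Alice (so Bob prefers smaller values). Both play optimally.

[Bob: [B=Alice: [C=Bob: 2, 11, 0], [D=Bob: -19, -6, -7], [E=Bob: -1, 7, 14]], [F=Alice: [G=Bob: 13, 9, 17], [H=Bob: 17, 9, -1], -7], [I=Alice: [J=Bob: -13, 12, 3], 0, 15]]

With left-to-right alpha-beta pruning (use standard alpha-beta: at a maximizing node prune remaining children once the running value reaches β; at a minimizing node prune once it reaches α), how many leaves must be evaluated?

C [α=-∞,β=+∞]: v=0
D [α=0,β=+∞]: v=-19 after child 1 ≤ α → α-cutoff, skip 2
E [α=0,β=+∞]: v=-1 after child 1 ≤ α → α-cutoff, skip 2
B [α=-∞,β=+∞]: v=0
G [α=-∞,β=0]: v=9
F [α=-∞,β=0]: v=9 after child 1 ≥ β → β-cutoff, skip 2
J [α=-∞,β=0]: v=-13
I [α=-∞,β=0]: v=0 after child 2 ≥ β → β-cutoff, skip 1
Root [α=-∞,β=+∞]: v=0
Leaves evaluated: 12 of 21.

12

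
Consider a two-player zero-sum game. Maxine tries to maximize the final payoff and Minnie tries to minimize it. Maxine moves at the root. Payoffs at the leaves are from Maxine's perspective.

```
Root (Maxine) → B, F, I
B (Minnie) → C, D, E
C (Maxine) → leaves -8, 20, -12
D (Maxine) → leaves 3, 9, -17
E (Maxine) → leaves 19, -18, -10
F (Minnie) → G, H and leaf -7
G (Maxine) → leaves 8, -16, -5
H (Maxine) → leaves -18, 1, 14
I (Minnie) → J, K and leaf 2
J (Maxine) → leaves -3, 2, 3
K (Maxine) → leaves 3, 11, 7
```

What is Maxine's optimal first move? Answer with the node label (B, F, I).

B

C (Maxine): max(-8, 20, -12) = 20
D (Maxine): max(3, 9, -17) = 9
E (Maxine): max(19, -18, -10) = 19
B (Minnie): min(20, 9, 19) = 9
G (Maxine): max(8, -16, -5) = 8
H (Maxine): max(-18, 1, 14) = 14
F (Minnie): min(8, 14, -7) = -7
J (Maxine): max(-3, 2, 3) = 3
K (Maxine): max(3, 11, 7) = 11
I (Minnie): min(3, 11, 2) = 2
Root (Maxine): max(9, -7, 2) = 9
Maxine picks the child with the highest value: B (value 9).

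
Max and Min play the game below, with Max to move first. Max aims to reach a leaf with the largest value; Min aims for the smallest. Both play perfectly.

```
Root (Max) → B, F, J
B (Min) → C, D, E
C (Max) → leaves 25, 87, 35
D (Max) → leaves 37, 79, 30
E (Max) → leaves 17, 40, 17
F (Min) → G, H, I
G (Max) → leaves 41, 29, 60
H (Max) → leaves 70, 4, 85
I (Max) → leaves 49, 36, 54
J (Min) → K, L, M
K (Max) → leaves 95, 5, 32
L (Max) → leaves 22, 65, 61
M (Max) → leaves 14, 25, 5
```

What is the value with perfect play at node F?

54

G: max(41, 29, 60) = 60
H: max(70, 4, 85) = 85
I: max(49, 36, 54) = 54
F: min(60, 85, 54) = 54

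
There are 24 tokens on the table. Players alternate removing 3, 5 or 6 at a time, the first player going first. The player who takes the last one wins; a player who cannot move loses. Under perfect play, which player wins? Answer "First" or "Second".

Positions where the player to move wins (W) vs loses (L):
i:   0  1  2  3  4  5  6  7  8  9 10 11 12 13 14 15 16 17 18 19 20 21 22 23 24
     L  L  L  W  W  W  W  W  W  L  L  L  W  W  W  W  W  W  L  L  L  W  W  W  W
Position 24 is W, so the first player wins.

First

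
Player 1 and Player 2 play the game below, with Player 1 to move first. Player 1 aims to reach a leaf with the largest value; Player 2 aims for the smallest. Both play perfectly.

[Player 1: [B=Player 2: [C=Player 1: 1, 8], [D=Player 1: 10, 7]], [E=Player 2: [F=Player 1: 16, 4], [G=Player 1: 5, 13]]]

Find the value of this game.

13

C (Player 1): max(1, 8) = 8
D (Player 1): max(10, 7) = 10
B (Player 2): min(8, 10) = 8
F (Player 1): max(16, 4) = 16
G (Player 1): max(5, 13) = 13
E (Player 2): min(16, 13) = 13
Root (Player 1): max(8, 13) = 13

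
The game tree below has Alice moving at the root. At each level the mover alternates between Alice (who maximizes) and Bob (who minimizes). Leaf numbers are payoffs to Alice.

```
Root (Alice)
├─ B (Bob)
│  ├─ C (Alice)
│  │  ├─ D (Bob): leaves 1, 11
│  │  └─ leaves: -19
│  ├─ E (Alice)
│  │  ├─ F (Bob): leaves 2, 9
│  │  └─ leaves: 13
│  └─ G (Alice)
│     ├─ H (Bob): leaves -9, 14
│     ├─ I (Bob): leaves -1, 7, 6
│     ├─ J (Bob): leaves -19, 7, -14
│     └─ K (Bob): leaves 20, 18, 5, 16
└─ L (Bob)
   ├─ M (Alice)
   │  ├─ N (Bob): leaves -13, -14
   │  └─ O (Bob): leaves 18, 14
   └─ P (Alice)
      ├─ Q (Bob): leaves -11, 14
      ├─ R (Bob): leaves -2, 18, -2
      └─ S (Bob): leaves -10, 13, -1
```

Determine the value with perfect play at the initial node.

1

D (Bob): min(1, 11) = 1
C (Alice): max(1, -19) = 1
F (Bob): min(2, 9) = 2
E (Alice): max(2, 13) = 13
H (Bob): min(-9, 14) = -9
I (Bob): min(-1, 7, 6) = -1
J (Bob): min(-19, 7, -14) = -19
K (Bob): min(20, 18, 5, 16) = 5
G (Alice): max(-9, -1, -19, 5) = 5
B (Bob): min(1, 13, 5) = 1
N (Bob): min(-13, -14) = -14
O (Bob): min(18, 14) = 14
M (Alice): max(-14, 14) = 14
Q (Bob): min(-11, 14) = -11
R (Bob): min(-2, 18, -2) = -2
S (Bob): min(-10, 13, -1) = -10
P (Alice): max(-11, -2, -10) = -2
L (Bob): min(14, -2) = -2
Root (Alice): max(1, -2) = 1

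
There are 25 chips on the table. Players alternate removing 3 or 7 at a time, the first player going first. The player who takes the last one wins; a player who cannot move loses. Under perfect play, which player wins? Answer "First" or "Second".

First

W/L table (W = player to move can force a win):
i:   0  1  2  3  4  5  6  7  8  9 10 11 12 13 14 15 16 17 18 19 20 21 22 23 24 25
     L  L  L  W  W  W  L  W  W  W  L  L  L  W  W  W  L  W  W  W  L  L  L  W  W  W
Position 25 is W, so the first player wins.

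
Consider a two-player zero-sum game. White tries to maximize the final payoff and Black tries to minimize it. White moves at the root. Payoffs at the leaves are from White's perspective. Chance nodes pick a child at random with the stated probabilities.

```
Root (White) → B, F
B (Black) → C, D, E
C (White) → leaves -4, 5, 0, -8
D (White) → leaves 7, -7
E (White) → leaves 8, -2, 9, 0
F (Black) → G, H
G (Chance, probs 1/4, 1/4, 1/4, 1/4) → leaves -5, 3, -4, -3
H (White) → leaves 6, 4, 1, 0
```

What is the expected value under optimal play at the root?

C (White): max(-4, 5, 0, -8) = 5
D (White): max(7, -7) = 7
E (White): max(8, -2, 9, 0) = 9
B (Black): min(5, 7, 9) = 5
G (Chance): 1/4·-5 + 1/4·3 + 1/4·-4 + 1/4·-3 = -2.25
H (White): max(6, 4, 1, 0) = 6
F (Black): min(-2.25, 6) = -2.25
Root (White): max(5, -2.25) = 5

5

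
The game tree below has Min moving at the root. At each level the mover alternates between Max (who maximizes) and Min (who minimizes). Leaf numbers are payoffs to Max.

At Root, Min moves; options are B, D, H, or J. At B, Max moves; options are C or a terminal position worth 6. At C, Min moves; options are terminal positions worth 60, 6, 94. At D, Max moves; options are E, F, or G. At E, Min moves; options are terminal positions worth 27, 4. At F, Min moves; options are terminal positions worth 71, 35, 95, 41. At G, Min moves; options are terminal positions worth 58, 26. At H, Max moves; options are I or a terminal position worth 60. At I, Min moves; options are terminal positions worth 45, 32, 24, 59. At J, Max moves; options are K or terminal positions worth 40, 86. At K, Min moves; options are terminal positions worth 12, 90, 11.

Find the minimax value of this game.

C (Min): min(60, 6, 94) = 6
B (Max): max(6, 6) = 6
E (Min): min(27, 4) = 4
F (Min): min(71, 35, 95, 41) = 35
G (Min): min(58, 26) = 26
D (Max): max(4, 35, 26) = 35
I (Min): min(45, 32, 24, 59) = 24
H (Max): max(24, 60) = 60
K (Min): min(12, 90, 11) = 11
J (Max): max(11, 40, 86) = 86
Root (Min): min(6, 35, 60, 86) = 6

6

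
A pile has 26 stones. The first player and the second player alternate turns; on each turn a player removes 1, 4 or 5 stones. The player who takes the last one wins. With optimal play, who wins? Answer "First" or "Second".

Second

Mark each pile size as W (mover wins) or L (mover loses):
i:   0  1  2  3  4  5  6  7  8  9 10 11 12 13 14 15 16 17 18 19 20 21 22 23 24 25 26
     L  W  L  W  W  W  W  W  L  W  L  W  W  W  W  W  L  W  L  W  W  W  W  W  L  W  L
Position 26 is L, so the second player wins.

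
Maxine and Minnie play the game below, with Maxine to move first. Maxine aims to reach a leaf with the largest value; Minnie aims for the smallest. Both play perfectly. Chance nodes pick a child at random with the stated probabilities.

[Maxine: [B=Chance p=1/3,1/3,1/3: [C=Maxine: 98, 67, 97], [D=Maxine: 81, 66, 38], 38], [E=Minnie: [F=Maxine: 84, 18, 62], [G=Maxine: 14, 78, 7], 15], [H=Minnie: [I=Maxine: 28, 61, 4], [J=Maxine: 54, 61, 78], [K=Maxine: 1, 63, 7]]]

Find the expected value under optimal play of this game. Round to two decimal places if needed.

C (Maxine): max(98, 67, 97) = 98
D (Maxine): max(81, 66, 38) = 81
B (Chance): 1/3·98 + 1/3·81 + 1/3·38 = 72.33
F (Maxine): max(84, 18, 62) = 84
G (Maxine): max(14, 78, 7) = 78
E (Minnie): min(84, 78, 15) = 15
I (Maxine): max(28, 61, 4) = 61
J (Maxine): max(54, 61, 78) = 78
K (Maxine): max(1, 63, 7) = 63
H (Minnie): min(61, 78, 63) = 61
Root (Maxine): max(72.33, 15, 61) = 72.33

72.33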